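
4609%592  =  465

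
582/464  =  1 + 59/232= 1.25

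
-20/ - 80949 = 20/80949 = 0.00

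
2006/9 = 2006/9 = 222.89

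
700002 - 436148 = 263854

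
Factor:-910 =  - 2^1*5^1*7^1*13^1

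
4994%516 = 350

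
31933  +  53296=85229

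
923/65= 14 + 1/5 = 14.20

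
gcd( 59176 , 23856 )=8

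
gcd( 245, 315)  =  35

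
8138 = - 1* ( - 8138)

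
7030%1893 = 1351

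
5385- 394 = 4991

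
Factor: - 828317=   -  7^1*241^1 * 491^1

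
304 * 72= 21888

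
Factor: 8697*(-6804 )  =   - 59174388=- 2^2*3^6*7^1*13^1 * 223^1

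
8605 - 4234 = 4371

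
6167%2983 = 201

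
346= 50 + 296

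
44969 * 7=314783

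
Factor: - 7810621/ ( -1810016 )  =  2^ ( - 5)*7^1 * 19^( - 1)*229^( - 1)*85831^1 = 600817/139232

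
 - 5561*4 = -22244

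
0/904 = 0 = 0.00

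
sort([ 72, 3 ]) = [ 3,72 ] 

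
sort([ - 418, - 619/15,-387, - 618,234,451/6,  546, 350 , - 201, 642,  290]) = [ - 618, - 418,-387, - 201, - 619/15,451/6, 234 , 290, 350,546,642 ] 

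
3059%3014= 45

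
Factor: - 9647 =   -  11^1*877^1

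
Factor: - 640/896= - 5^1*7^(-1 ) = - 5/7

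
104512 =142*736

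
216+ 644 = 860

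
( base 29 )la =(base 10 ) 619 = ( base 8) 1153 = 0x26B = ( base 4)21223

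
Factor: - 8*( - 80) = 640 = 2^7*5^1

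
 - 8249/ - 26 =8249/26= 317.27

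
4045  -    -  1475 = 5520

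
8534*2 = 17068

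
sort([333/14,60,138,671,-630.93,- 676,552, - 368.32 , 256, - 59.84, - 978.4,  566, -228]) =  [ - 978.4, - 676, - 630.93, - 368.32, - 228, - 59.84, 333/14,60,138,256,  552, 566, 671 ]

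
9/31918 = 9/31918=0.00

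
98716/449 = 98716/449 = 219.86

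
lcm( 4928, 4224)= 29568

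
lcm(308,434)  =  9548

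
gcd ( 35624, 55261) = 73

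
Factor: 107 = 107^1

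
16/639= 16/639 = 0.03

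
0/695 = 0=0.00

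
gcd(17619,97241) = 1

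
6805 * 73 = 496765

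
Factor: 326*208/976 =2^1 *13^1*61^( - 1)*163^1=4238/61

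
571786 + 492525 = 1064311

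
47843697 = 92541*517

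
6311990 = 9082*695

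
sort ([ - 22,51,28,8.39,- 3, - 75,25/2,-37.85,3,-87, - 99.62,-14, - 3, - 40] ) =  [  -  99.62, - 87, - 75 , - 40, - 37.85 , - 22, - 14, - 3, - 3, 3, 8.39,25/2,28, 51]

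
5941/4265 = 5941/4265 = 1.39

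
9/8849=9/8849 = 0.00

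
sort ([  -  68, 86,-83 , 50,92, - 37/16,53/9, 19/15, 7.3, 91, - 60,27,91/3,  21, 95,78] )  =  [-83, - 68,-60, - 37/16,19/15,53/9,7.3,21 , 27,91/3,50 , 78, 86,91, 92 , 95 ] 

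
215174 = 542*397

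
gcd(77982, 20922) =1902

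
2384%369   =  170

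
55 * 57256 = 3149080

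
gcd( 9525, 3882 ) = 3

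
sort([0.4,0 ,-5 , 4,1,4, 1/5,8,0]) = [ - 5, 0,  0, 1/5,0.4,1,  4,4,  8]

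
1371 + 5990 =7361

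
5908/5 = 1181 + 3/5 = 1181.60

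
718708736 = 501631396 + 217077340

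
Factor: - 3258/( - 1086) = 3^1 = 3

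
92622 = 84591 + 8031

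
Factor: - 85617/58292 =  - 2^(  -  2 )*3^4*7^1*13^ (-1 )*19^ ( - 1 )*59^( - 1 )*151^1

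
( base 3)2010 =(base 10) 57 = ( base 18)33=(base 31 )1Q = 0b111001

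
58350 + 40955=99305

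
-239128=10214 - 249342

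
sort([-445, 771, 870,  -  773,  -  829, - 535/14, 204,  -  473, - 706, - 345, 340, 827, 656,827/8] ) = [ - 829,  -  773 ,-706, -473,- 445 ,-345, - 535/14, 827/8,  204, 340,656, 771,827, 870 ] 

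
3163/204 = 15+ 103/204 = 15.50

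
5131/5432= 733/776   =  0.94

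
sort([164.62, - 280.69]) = [ - 280.69, 164.62]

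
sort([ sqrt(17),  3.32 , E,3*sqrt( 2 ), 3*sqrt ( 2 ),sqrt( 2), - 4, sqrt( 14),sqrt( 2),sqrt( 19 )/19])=[-4,sqrt( 19)/19,sqrt( 2 ), sqrt( 2),  E,3.32, sqrt(14),sqrt( 17 ),3 * sqrt( 2),3*sqrt( 2)]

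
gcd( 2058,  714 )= 42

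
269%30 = 29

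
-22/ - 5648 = 11/2824  =  0.00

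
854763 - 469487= 385276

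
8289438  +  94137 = 8383575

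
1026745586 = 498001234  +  528744352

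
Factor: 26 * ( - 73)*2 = -3796 = - 2^2*13^1*73^1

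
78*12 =936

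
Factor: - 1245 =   -  3^1*5^1*83^1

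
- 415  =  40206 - 40621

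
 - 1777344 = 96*( - 18514)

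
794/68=397/34 = 11.68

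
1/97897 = 1/97897 = 0.00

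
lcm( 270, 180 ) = 540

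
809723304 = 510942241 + 298781063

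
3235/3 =1078  +  1/3 = 1078.33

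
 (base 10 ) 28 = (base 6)44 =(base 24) 14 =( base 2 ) 11100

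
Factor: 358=2^1*179^1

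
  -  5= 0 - 5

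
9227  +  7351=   16578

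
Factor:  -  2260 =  - 2^2*5^1 * 113^1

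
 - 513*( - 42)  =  21546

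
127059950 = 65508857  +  61551093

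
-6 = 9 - 15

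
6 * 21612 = 129672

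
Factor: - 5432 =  - 2^3*7^1*97^1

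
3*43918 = 131754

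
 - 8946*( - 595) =5322870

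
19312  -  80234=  - 60922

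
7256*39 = 282984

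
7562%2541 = 2480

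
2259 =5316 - 3057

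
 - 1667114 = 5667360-7334474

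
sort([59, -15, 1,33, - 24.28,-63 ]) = [- 63 , - 24.28, - 15 , 1,33, 59]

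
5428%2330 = 768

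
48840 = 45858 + 2982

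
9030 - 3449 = 5581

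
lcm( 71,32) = 2272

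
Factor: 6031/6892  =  2^( - 2) * 37^1 * 163^1*1723^( - 1)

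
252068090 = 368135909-116067819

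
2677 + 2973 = 5650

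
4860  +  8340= 13200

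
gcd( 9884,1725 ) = 1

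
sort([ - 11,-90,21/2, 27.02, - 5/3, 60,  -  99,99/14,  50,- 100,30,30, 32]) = [ - 100, - 99, -90  , -11, - 5/3,  99/14, 21/2,27.02, 30, 30, 32,50, 60] 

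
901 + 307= 1208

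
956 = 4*239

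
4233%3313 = 920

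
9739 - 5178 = 4561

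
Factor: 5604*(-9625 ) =-53938500 = - 2^2*3^1*5^3 * 7^1 * 11^1*467^1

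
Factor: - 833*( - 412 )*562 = 192876152 =2^3*7^2 * 17^1 * 103^1*281^1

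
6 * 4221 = 25326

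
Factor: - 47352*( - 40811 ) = 2^3*3^1*37^1 * 1103^1*1973^1  =  1932482472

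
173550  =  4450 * 39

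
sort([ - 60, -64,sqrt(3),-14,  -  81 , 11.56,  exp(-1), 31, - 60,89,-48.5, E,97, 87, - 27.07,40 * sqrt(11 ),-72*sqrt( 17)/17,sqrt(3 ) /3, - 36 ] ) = [ - 81, - 64, - 60, - 60, - 48.5, -36,-27.07, - 72 *sqrt (17) /17,-14, exp( - 1), sqrt(3) /3, sqrt( 3),E, 11.56,31, 87,89,  97,40 * sqrt(11 ) ] 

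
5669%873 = 431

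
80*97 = 7760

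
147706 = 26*5681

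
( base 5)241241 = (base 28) BBE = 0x22f2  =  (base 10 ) 8946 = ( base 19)15eg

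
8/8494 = 4/4247 = 0.00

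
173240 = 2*86620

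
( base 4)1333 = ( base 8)177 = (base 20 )67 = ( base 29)4B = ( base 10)127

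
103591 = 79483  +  24108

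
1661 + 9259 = 10920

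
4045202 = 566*7147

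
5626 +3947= 9573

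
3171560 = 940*3374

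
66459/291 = 228 + 37/97 =228.38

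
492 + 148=640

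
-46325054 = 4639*( - 9986 ) 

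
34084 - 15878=18206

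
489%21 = 6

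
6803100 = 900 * 7559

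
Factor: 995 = 5^1 * 199^1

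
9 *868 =7812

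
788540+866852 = 1655392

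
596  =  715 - 119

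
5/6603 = 5/6603 = 0.00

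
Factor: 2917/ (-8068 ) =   -  2^( - 2 ) * 2017^( - 1)*2917^1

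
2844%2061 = 783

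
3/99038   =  3/99038 = 0.00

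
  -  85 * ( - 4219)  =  358615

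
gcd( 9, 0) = 9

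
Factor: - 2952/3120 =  - 123/130 = - 2^(-1 ) *3^1 * 5^( - 1)  *  13^( - 1 ) * 41^1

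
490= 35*14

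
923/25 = 36 + 23/25 = 36.92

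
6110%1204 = 90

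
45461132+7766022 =53227154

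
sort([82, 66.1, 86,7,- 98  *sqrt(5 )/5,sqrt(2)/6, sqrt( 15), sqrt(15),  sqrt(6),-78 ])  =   [-78, -98*sqrt (5 ) /5, sqrt(2) /6,sqrt (6),sqrt(15),  sqrt(15 ),7,66.1, 82, 86] 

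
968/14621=968/14621 = 0.07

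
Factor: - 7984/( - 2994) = 8/3 = 2^3*3^(-1 )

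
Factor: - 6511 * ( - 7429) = 48370219 = 17^2*19^1*23^1*383^1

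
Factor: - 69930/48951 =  - 10/7 = - 2^1 * 5^1*7^(-1) 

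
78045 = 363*215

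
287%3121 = 287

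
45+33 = 78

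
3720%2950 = 770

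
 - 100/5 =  - 20 = - 20.00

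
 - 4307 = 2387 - 6694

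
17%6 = 5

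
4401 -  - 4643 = 9044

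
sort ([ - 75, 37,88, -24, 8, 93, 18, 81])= [ - 75, - 24, 8, 18, 37, 81,88,93]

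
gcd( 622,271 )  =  1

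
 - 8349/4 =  -2088+3/4 = - 2087.25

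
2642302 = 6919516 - 4277214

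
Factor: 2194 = 2^1 * 1097^1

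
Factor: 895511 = 37^1*24203^1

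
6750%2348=2054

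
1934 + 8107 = 10041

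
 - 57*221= - 12597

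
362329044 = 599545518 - 237216474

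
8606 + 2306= 10912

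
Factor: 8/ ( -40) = -1/5 = - 5^(-1 ) 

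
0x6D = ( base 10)109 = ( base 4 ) 1231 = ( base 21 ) 54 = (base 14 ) 7B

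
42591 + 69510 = 112101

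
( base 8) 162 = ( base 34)3c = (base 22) 54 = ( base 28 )42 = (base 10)114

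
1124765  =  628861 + 495904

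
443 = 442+1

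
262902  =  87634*3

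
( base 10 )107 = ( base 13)83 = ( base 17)65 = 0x6B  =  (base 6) 255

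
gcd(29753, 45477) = 1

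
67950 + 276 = 68226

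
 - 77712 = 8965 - 86677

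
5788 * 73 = 422524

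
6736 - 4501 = 2235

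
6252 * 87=543924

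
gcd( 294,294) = 294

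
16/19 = 16/19  =  0.84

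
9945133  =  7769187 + 2175946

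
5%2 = 1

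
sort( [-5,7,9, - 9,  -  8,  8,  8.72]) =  [ - 9, - 8, - 5,  7, 8,8.72 , 9]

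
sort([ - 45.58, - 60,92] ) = [ - 60,  -  45.58,  92 ]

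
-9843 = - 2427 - 7416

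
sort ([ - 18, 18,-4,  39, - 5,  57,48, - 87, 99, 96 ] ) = [ -87, - 18,-5,-4,  18,39,48,57  ,  96,99]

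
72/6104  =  9/763 = 0.01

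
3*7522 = 22566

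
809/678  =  1 + 131/678 = 1.19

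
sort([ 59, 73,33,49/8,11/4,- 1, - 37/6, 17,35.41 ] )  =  [-37/6 ,  -  1, 11/4,49/8, 17,33,35.41, 59, 73]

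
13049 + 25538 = 38587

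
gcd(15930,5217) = 3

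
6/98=3/49=0.06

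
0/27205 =0 = 0.00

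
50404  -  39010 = 11394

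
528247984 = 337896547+190351437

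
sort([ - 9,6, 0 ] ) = [ - 9,  0, 6 ]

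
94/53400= 47/26700 = 0.00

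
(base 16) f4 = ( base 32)7k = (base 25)9j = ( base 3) 100001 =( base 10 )244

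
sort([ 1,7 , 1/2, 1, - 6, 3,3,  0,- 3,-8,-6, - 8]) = [ -8, - 8, -6, - 6,-3, 0, 1/2,1, 1, 3,3, 7 ]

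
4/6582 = 2/3291 = 0.00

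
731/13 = 56 +3/13 = 56.23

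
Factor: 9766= 2^1*19^1*257^1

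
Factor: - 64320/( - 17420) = 2^4*3^1*13^( - 1 )  =  48/13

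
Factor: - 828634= - 2^1*409^1 * 1013^1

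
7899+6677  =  14576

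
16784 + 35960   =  52744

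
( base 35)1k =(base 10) 55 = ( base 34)1L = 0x37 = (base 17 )34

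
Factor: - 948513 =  - 3^1*421^1*751^1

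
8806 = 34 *259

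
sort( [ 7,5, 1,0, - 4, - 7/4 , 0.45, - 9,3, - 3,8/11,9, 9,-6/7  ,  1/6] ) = [ - 9, - 4,-3,-7/4, - 6/7,0,1/6,0.45,8/11,1, 3 , 5 , 7, 9, 9 ]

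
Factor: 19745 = 5^1*11^1*359^1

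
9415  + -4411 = 5004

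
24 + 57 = 81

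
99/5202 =11/578= 0.02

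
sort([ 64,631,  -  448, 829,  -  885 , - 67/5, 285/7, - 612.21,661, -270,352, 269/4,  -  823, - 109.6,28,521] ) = [ - 885, - 823, - 612.21, - 448, - 270, - 109.6 ,-67/5 , 28,285/7, 64,  269/4,  352, 521,  631, 661,829 ] 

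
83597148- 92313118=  - 8715970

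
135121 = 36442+98679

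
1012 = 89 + 923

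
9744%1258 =938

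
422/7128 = 211/3564= 0.06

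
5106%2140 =826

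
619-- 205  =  824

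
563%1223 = 563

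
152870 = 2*76435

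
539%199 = 141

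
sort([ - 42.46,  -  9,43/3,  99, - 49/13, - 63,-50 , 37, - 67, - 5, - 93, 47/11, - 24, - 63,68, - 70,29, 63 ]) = [ - 93, - 70, - 67 ,-63, - 63, - 50, - 42.46 , - 24, - 9, - 5,  -  49/13, 47/11,43/3,29, 37,63,68,  99 ] 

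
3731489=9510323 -5778834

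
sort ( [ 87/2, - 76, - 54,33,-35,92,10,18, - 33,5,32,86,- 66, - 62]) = [  -  76, - 66,-62,-54, - 35 , - 33, 5,10,18, 32,33,87/2, 86,  92 ] 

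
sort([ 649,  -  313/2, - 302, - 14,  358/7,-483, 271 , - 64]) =[ - 483, - 302, - 313/2,  -  64, - 14, 358/7 , 271,649]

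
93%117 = 93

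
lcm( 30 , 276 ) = 1380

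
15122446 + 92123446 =107245892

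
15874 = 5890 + 9984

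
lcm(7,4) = 28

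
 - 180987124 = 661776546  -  842763670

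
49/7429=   49/7429 = 0.01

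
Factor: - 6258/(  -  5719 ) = 2^1*3^1*19^( - 1 )*43^(  -  1 )*149^1 = 894/817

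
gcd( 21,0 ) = 21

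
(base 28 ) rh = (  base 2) 1100000101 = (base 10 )773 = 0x305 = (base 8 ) 1405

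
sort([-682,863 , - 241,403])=[ - 682, - 241,403, 863 ]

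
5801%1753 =542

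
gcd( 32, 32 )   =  32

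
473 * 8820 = 4171860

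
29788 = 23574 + 6214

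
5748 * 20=114960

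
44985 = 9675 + 35310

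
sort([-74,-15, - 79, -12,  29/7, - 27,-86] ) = [-86, -79, - 74,-27, - 15, - 12,29/7 ]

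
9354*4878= 45628812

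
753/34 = 22 + 5/34 = 22.15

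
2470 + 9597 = 12067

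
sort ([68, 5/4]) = [ 5/4, 68]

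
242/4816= 121/2408 = 0.05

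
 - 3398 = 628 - 4026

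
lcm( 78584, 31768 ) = 1493096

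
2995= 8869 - 5874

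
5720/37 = 154 + 22/37 = 154.59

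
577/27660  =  577/27660 =0.02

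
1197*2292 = 2743524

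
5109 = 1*5109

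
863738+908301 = 1772039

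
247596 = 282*878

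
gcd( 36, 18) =18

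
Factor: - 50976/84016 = - 2^1 * 3^3*89^( - 1) = - 54/89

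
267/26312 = 267/26312 = 0.01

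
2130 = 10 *213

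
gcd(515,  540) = 5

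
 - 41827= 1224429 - 1266256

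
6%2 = 0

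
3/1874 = 3/1874 = 0.00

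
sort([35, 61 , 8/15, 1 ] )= [ 8/15, 1,  35, 61] 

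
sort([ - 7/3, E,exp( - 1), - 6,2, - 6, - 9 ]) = [-9, - 6, - 6,-7/3,exp( - 1 ), 2, E] 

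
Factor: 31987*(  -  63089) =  - 2018027843 = - 13^1 * 23^1*29^1*211^1*1103^1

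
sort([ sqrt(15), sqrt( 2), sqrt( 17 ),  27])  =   [ sqrt(2 ), sqrt(15 ), sqrt(17), 27 ]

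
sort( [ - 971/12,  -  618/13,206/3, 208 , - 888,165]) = [ - 888 ,  -  971/12 , - 618/13 , 206/3, 165,  208 ] 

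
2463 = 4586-2123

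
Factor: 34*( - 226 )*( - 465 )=3573060  =  2^2*3^1*5^1*17^1*31^1*113^1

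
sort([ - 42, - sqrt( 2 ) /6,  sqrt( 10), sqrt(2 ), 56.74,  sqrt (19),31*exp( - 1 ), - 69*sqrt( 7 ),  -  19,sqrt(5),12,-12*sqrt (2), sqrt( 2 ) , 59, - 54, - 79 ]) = [ - 69*sqrt( 7), - 79 , - 54,-42, - 19,  -  12*sqrt ( 2), - sqrt(2)/6,sqrt( 2), sqrt(2), sqrt(5 ), sqrt( 10) , sqrt ( 19), 31*exp( - 1),12 , 56.74 , 59] 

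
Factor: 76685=5^1*7^2*313^1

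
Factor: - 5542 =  - 2^1*17^1*163^1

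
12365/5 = 2473 = 2473.00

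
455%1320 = 455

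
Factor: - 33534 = -2^1*3^6*23^1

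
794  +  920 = 1714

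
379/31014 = 379/31014 = 0.01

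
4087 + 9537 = 13624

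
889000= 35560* 25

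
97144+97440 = 194584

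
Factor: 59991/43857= 19997/14619  =  3^( - 1)*11^( - 1) * 443^(  -  1) * 19997^1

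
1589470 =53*29990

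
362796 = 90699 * 4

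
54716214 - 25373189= 29343025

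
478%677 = 478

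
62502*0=0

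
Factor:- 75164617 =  - 11^1*6833147^1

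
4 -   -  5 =9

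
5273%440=433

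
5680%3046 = 2634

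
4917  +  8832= 13749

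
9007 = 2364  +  6643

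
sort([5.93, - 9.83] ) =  [-9.83,5.93]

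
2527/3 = 2527/3 = 842.33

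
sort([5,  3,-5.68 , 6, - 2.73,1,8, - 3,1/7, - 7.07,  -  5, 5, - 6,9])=[- 7.07, - 6, - 5.68,  -  5, - 3, - 2.73,1/7, 1,3, 5, 5,6, 8,9 ] 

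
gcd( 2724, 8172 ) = 2724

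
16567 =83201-66634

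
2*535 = 1070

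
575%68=31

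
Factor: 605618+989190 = 2^3 * 311^1 * 641^1 =1594808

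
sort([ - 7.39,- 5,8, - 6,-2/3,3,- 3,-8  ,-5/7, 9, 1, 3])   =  [  -  8 ,-7.39, -6, - 5, - 3,  -  5/7, - 2/3, 1, 3, 3,8,9 ]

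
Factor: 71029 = 7^1*73^1*139^1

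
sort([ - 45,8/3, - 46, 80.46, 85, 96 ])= [ - 46,- 45, 8/3, 80.46,  85,96] 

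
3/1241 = 3/1241 = 0.00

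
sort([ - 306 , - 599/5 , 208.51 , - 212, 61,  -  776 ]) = [ - 776, - 306, - 212,-599/5, 61 , 208.51]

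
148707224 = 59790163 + 88917061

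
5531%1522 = 965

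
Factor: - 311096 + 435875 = 124779 = 3^1*41593^1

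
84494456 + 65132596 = 149627052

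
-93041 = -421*221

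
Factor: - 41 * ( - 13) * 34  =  18122 = 2^1*13^1* 17^1 *41^1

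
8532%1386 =216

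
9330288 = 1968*4741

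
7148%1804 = 1736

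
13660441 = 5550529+8109912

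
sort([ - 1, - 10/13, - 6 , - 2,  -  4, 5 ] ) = [ - 6,- 4, - 2 , - 1, - 10/13,5 ]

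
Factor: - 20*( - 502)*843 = 8463720 = 2^3*3^1*5^1*251^1 *281^1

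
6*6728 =40368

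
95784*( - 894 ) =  - 85630896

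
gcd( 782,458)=2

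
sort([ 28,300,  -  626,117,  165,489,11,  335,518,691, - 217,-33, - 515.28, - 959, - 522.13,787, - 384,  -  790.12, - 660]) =[- 959,-790.12,- 660,- 626, - 522.13,-515.28,  -  384,  -  217, - 33,11,28,117, 165, 300,335,489,518,691, 787 ] 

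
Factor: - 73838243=  -  61^1 * 97^1 * 12479^1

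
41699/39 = 41699/39 = 1069.21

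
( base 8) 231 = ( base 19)81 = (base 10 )153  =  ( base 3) 12200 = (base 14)AD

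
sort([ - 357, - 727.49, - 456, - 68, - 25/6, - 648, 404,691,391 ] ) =[ - 727.49, - 648, - 456,  -  357,-68, - 25/6,391,404,691 ] 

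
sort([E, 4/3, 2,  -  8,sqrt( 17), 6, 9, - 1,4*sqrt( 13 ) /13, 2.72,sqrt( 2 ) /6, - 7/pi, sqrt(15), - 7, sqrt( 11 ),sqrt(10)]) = [ - 8,  -  7, - 7/pi, - 1, sqrt( 2 ) /6 , 4*sqrt( 13)/13,4/3, 2,E,2.72, sqrt(10 ) , sqrt(11),  sqrt(15), sqrt ( 17), 6,9]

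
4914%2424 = 66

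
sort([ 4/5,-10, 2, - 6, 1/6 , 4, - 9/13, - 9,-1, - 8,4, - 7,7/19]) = [ - 10,-9,-8, - 7, - 6,-1, - 9/13, 1/6, 7/19,4/5, 2,  4, 4] 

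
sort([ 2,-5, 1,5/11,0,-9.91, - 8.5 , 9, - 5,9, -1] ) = [ - 9.91, - 8.5, - 5, - 5,  -  1,0, 5/11,1, 2, 9,9]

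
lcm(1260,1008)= 5040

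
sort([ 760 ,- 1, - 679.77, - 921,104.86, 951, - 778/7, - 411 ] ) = [ - 921, - 679.77, - 411, - 778/7, - 1,  104.86,760,951] 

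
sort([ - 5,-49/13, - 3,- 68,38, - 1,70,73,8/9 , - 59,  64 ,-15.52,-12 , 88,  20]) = [ - 68, -59,-15.52, - 12,-5,-49/13, -3,- 1,8/9 , 20 , 38, 64,70,73, 88 ] 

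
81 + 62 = 143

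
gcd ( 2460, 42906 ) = 6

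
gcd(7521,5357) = 1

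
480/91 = 5 + 25/91 = 5.27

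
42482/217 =42482/217 =195.77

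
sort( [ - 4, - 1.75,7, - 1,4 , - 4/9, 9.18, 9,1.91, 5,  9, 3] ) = [ - 4,-1.75, - 1,-4/9, 1.91,3, 4, 5,7,9,  9, 9.18]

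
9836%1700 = 1336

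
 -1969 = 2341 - 4310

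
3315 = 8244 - 4929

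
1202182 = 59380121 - 58177939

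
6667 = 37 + 6630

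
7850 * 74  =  580900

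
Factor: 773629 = 41^1*18869^1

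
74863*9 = 673767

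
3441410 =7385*466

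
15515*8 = 124120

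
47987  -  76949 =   -  28962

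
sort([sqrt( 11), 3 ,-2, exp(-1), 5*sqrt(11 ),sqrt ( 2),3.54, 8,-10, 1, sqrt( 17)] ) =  [ - 10, - 2 , exp( - 1 ) , 1, sqrt( 2 ),3, sqrt( 11), 3.54, sqrt( 17), 8,5*sqrt( 11)]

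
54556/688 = 13639/172= 79.30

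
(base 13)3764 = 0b1111010110000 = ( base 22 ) G52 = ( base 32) 7lg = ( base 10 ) 7856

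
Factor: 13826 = 2^1*31^1*223^1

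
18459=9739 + 8720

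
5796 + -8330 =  - 2534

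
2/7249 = 2/7249=0.00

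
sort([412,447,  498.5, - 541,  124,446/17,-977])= [-977, - 541,446/17, 124,412, 447,498.5]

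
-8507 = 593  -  9100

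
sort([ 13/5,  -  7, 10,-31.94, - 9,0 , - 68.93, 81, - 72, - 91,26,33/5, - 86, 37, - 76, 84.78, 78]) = [ - 91, - 86, - 76 , - 72 , - 68.93, - 31.94, - 9, -7, 0,13/5, 33/5, 10,  26,37, 78, 81, 84.78]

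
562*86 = 48332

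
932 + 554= 1486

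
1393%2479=1393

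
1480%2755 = 1480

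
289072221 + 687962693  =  977034914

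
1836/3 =612 = 612.00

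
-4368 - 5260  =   - 9628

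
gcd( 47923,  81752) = 1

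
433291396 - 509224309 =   -  75932913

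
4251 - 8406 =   -  4155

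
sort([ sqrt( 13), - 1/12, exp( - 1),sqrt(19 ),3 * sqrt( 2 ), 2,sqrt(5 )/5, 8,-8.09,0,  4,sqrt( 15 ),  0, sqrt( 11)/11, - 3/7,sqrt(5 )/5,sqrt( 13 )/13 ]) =[ - 8.09, - 3/7 , - 1/12 , 0, 0, sqrt( 13)/13, sqrt ( 11) /11, exp( - 1 ), sqrt( 5)/5, sqrt( 5 )/5, 2, sqrt ( 13 ),sqrt( 15), 4, 3 * sqrt( 2),  sqrt (19 ), 8] 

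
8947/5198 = 389/226=1.72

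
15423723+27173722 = 42597445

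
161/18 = 8 + 17/18 =8.94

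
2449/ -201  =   - 13 + 164/201 =- 12.18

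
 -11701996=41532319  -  53234315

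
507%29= 14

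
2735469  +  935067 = 3670536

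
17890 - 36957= - 19067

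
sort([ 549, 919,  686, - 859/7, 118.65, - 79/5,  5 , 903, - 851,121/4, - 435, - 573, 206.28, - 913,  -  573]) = [ - 913, - 851,-573,- 573, - 435, - 859/7,- 79/5,5,121/4,118.65 , 206.28,549,  686, 903,  919] 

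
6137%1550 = 1487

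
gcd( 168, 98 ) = 14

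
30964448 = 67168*461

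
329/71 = 329/71 =4.63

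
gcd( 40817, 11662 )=5831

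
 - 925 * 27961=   -  25863925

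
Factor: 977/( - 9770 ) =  - 2^ (-1 )*5^( - 1) = -1/10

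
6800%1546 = 616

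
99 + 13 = 112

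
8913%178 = 13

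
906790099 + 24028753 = 930818852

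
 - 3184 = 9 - 3193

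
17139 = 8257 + 8882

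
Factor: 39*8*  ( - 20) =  - 2^5*3^1*5^1*13^1 = - 6240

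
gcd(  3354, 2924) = 86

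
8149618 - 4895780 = 3253838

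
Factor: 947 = 947^1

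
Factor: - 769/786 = -2^( - 1 ) * 3^( - 1) * 131^( - 1)*769^1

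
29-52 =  - 23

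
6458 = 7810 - 1352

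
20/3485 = 4/697 = 0.01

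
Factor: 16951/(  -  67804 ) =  - 1/4 = - 2^( - 2) 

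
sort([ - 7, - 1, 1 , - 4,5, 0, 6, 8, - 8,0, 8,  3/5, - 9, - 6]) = [-9, - 8, - 7, - 6, - 4, - 1,0, 0, 3/5, 1, 5, 6, 8 , 8 ]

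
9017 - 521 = 8496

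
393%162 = 69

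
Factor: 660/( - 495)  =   - 4/3 = -  2^2 * 3^( - 1)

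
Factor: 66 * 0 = 0^1   =  0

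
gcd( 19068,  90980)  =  4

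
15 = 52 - 37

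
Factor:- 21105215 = -5^1*103^1*107^1*383^1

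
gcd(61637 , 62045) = 1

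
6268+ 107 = 6375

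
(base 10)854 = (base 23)1e3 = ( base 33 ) pt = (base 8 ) 1526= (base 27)14h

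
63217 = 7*9031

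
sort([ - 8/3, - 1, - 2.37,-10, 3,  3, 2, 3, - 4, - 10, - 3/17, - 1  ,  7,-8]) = [-10, - 10,  -  8,-4, - 8/3,- 2.37, - 1,-1, - 3/17,2, 3, 3, 3 , 7]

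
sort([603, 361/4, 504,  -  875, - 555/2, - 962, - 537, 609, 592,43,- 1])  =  [-962,-875, - 537, -555/2,  -  1, 43,  361/4,504,  592, 603,609]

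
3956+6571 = 10527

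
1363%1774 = 1363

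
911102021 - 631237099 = 279864922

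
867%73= 64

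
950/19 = 50 = 50.00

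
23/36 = 23/36 = 0.64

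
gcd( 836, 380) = 76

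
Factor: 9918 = 2^1 * 3^2*19^1*29^1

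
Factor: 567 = 3^4 * 7^1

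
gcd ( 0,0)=0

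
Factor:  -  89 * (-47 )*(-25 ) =-104575   =  - 5^2*47^1*89^1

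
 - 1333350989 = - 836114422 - 497236567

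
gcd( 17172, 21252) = 12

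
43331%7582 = 5421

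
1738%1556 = 182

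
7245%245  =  140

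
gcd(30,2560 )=10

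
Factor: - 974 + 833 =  - 141 = - 3^1 * 47^1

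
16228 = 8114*2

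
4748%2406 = 2342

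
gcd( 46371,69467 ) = 1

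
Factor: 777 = 3^1 * 7^1*37^1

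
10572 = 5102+5470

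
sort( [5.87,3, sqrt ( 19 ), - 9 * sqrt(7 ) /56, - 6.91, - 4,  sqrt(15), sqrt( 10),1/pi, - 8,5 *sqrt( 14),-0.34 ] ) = [  -  8, - 6.91, - 4, - 9*sqrt(7 )/56, - 0.34, 1/pi, 3,  sqrt( 10 ),sqrt (15)  ,  sqrt(19) , 5.87, 5*sqrt(14)] 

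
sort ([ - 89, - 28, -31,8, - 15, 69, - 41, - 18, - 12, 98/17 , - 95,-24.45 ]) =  [ - 95, - 89, - 41 , - 31, - 28 , - 24.45, - 18, - 15 , - 12,98/17,8, 69] 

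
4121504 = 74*55696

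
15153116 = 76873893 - 61720777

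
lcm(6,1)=6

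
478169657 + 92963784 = 571133441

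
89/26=89/26 =3.42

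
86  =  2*43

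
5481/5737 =5481/5737 = 0.96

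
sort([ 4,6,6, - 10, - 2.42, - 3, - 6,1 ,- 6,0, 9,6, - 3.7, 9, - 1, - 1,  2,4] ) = [ - 10, - 6,  -  6, - 3.7, - 3 , - 2.42, - 1 ,-1, 0,  1,2, 4, 4,6 , 6, 6, 9 , 9]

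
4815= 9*535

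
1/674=1/674 = 0.00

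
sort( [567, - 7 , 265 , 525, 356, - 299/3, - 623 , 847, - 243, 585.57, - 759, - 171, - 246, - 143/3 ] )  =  [ - 759, - 623, - 246, - 243 ,-171,  -  299/3, - 143/3, - 7,265,356,525, 567,585.57,847]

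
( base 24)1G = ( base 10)40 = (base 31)19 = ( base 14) 2C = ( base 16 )28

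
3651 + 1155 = 4806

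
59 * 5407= 319013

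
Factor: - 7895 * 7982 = -63017890 = - 2^1*5^1*13^1*307^1*1579^1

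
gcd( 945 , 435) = 15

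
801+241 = 1042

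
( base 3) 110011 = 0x148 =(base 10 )328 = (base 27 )C4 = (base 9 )404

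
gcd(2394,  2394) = 2394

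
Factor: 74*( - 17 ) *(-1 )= 2^1 * 17^1* 37^1 =1258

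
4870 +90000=94870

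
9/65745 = 1/7305  =  0.00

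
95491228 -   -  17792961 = 113284189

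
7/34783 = 1/4969= 0.00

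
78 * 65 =5070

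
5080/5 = 1016=1016.00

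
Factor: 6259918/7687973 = 2^1*7^1*409^( - 1)*18797^( - 1)*447137^1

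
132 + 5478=5610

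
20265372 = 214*94698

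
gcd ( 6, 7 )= 1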